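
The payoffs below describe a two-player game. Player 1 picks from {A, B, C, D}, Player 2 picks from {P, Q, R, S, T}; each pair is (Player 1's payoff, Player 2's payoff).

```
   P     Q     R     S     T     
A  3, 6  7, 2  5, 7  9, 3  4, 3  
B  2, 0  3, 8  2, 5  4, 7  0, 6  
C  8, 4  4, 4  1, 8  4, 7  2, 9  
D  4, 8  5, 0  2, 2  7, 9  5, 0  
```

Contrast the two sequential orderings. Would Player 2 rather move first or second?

second

If Player 1 leads: Player 2's best replies are A→R, B→Q, C→T, D→S; Player 1's induced payoffs 5, 3, 2, 7; outcome (D, S), payoffs (7, 9).
If Player 2 leads: Player 1's best replies are P→C, Q→A, R→A, S→A, T→D; Player 2's induced payoffs 4, 2, 7, 3, 0; outcome (A, R), payoffs (5, 7).
Player 2 gets 7 moving first and 9 moving second, so Player 2 prefers to move second.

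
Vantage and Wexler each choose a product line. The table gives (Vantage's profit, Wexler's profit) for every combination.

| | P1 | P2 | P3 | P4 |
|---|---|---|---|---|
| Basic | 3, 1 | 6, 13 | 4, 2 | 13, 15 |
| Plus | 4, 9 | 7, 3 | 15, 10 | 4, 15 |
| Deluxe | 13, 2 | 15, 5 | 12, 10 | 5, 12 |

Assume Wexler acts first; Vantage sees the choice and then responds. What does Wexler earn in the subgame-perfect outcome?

15

Vantage best-responds to each possible Wexler move:
- P1: Vantage compares 3, 4, 13 and picks Deluxe; Wexler would get 2.
- P2: Vantage compares 6, 7, 15 and picks Deluxe; Wexler would get 5.
- P3: Vantage compares 4, 15, 12 and picks Plus; Wexler would get 10.
- P4: Vantage compares 13, 4, 5 and picks Basic; Wexler would get 15.
Wexler's induced payoffs are 2, 5, 10, 15, so Wexler commits to P4. Subgame-perfect outcome: (Basic, P4) with payoffs (13, 15).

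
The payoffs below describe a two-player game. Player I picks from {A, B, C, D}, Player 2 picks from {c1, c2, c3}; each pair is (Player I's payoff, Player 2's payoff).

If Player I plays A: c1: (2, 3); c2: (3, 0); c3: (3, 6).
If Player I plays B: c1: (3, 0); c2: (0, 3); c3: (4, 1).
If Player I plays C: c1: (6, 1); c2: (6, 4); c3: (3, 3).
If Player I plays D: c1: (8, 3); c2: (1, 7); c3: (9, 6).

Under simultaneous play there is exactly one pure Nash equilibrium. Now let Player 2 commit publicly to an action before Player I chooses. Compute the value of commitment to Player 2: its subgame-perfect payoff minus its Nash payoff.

Backward induction with Player 2 moving first.
- c1: BR = D, leader payoff 3.
- c2: BR = C, leader payoff 4.
- c3: BR = D, leader payoff 6.
Among 3, 4, 6, the best is 6 at c3. Subgame-perfect outcome: (D, c3) with payoffs (9, 6).
Now find the simultaneous Nash equilibrium.
Player I's best replies: c1→D; c2→C; c3→D.
Player 2's best replies: A→c3; B→c2; C→c2; D→c2.
The unique mutual best reply is (C, c2), giving (6, 4).
Player 2's commitment gain: 6 − 4 = 2.

2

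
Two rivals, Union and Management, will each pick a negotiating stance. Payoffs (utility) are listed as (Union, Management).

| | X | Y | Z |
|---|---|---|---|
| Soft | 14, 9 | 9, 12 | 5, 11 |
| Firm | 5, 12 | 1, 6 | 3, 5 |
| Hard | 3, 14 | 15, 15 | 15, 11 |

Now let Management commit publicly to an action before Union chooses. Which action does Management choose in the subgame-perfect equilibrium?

Union best-responds to each possible Management move:
- X: BR = Soft, leader payoff 9.
- Y: BR = Hard, leader payoff 15.
- Z: BR = Hard, leader payoff 11.
Management's induced payoffs are 9, 15, 11, so Management commits to Y. Subgame-perfect outcome: (Hard, Y) with payoffs (15, 15).

Y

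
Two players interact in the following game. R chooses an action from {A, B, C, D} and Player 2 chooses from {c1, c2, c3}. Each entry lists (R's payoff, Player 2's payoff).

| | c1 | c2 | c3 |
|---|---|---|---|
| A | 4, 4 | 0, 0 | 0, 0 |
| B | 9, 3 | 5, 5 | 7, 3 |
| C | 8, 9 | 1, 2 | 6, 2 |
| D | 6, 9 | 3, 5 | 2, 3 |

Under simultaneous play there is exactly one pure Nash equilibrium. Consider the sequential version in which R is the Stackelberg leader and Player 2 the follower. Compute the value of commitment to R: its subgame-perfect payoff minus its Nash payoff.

3

Work backward from Player 2's decision.
- A: BR = c1, leader payoff 4.
- B: BR = c2, leader payoff 5.
- C: BR = c1, leader payoff 8.
- D: BR = c1, leader payoff 6.
Maximizing over 4, 5, 8, 6, R chooses C. Subgame-perfect outcome: (C, c1) with payoffs (8, 9).
For the simultaneous game, intersect best replies.
R's best replies: c1→B; c2→B; c3→B.
Player 2's best replies: A→c1; B→c2; C→c1; D→c1.
Only (B, c2) has each player best-responding; Nash payoffs (5, 5).
R's commitment gain: 8 − 5 = 3.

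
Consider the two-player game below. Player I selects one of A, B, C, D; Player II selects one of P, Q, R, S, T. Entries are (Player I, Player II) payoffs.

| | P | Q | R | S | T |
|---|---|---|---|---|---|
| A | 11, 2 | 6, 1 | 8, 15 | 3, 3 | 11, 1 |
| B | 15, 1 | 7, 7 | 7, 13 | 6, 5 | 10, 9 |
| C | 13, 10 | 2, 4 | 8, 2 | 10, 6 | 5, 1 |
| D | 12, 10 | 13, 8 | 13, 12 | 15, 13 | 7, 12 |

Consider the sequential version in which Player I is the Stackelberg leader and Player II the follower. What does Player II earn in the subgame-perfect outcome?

Solve by backward induction (Player I leads).
- A → Player II plays R (best of 2, 1, 15, 3, 1); Player I gets 8.
- B → Player II plays R (best of 1, 7, 13, 5, 9); Player I gets 7.
- C → Player II plays P (best of 10, 4, 2, 6, 1); Player I gets 13.
- D → Player II plays S (best of 10, 8, 12, 13, 12); Player I gets 15.
Maximizing over 8, 7, 13, 15, Player I chooses D. Subgame-perfect outcome: (D, S) with payoffs (15, 13).

13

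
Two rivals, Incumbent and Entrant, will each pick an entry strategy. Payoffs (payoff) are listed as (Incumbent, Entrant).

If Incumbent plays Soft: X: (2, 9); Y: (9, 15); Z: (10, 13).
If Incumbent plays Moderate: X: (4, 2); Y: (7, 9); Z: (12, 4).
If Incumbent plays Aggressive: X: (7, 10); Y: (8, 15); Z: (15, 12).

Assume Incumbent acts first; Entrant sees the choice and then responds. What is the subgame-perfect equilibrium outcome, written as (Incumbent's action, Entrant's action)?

Backward induction with Incumbent moving first.
- Soft → Entrant plays Y (best of 9, 15, 13); Incumbent gets 9.
- Moderate → Entrant plays Y (best of 2, 9, 4); Incumbent gets 7.
- Aggressive → Entrant plays Y (best of 10, 15, 12); Incumbent gets 8.
Incumbent's induced payoffs are 9, 7, 8, so Incumbent commits to Soft. Subgame-perfect outcome: (Soft, Y) with payoffs (9, 15).

(Soft, Y)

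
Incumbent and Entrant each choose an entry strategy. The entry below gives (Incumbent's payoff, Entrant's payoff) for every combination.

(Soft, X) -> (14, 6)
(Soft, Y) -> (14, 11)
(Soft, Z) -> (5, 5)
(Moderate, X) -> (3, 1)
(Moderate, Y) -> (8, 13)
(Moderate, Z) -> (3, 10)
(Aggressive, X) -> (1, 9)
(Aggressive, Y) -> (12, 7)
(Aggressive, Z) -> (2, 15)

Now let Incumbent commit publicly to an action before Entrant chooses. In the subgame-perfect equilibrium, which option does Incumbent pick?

Soft

Solve by backward induction (Incumbent leads).
- Soft → Entrant plays Y (best of 6, 11, 5); Incumbent gets 14.
- Moderate → Entrant plays Y (best of 1, 13, 10); Incumbent gets 8.
- Aggressive → Entrant plays Z (best of 9, 7, 15); Incumbent gets 2.
Maximizing over 14, 8, 2, Incumbent chooses Soft. Subgame-perfect outcome: (Soft, Y) with payoffs (14, 11).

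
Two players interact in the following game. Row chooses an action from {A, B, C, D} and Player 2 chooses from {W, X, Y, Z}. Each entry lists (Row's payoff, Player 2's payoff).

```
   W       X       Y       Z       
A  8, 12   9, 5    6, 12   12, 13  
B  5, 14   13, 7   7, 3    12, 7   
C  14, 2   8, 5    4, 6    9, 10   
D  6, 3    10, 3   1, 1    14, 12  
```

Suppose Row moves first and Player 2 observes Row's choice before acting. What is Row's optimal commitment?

D

Work backward from Player 2's decision.
- A: Player 2 compares 12, 5, 12, 13 and picks Z; Row would get 12.
- B: Player 2 compares 14, 7, 3, 7 and picks W; Row would get 5.
- C: Player 2 compares 2, 5, 6, 10 and picks Z; Row would get 9.
- D: Player 2 compares 3, 3, 1, 12 and picks Z; Row would get 14.
Maximizing over 12, 5, 9, 14, Row chooses D. Subgame-perfect outcome: (D, Z) with payoffs (14, 12).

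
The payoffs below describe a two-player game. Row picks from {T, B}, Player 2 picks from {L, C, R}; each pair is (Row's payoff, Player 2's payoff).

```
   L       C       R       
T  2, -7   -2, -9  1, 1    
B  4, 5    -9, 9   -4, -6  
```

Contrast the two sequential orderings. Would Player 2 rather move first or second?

first

If Row leads: Player 2's best replies are T→R, B→C; Row's induced payoffs 1, -9; outcome (T, R), payoffs (1, 1).
If Player 2 leads: Row's best replies are L→B, C→T, R→T; Player 2's induced payoffs 5, -9, 1; outcome (B, L), payoffs (4, 5).
Player 2 gets 5 moving first and 1 moving second, so Player 2 prefers to move first.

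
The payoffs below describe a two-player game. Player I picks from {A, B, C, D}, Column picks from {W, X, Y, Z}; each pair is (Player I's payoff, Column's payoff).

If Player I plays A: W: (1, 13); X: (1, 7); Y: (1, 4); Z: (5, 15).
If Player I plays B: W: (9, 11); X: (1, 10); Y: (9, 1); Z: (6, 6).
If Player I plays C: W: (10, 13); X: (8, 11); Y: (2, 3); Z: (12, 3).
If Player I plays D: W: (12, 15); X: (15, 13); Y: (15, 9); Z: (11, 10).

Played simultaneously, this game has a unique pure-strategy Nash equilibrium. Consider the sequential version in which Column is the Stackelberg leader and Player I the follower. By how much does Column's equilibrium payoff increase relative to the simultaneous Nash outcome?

Solve by backward induction (Column leads).
- W → Player I plays D (best of 1, 9, 10, 12); Column gets 15.
- X → Player I plays D (best of 1, 1, 8, 15); Column gets 13.
- Y → Player I plays D (best of 1, 9, 2, 15); Column gets 9.
- Z → Player I plays C (best of 5, 6, 12, 11); Column gets 3.
Among 15, 13, 9, 3, the best is 15 at W. Subgame-perfect outcome: (D, W) with payoffs (12, 15).
For the simultaneous game, intersect best replies.
Player I's best replies: W→D; X→D; Y→D; Z→C.
Column's best replies: A→Z; B→W; C→W; D→W.
The unique mutual best reply is (D, W), giving (12, 15).
Column's commitment gain: 15 − 15 = 0.

0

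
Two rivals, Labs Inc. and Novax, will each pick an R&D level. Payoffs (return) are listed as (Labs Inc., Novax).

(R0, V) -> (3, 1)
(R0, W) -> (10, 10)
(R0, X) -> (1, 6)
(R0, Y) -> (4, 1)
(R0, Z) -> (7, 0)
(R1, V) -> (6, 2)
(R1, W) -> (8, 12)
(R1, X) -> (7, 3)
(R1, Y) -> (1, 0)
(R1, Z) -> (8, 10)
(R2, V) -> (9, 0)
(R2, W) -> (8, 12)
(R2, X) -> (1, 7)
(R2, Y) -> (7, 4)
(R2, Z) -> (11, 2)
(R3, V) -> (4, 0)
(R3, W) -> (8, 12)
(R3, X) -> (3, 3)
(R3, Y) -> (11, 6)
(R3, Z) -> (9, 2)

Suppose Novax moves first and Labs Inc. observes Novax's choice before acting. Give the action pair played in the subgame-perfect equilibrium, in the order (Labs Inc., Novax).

(R0, W)

Labs Inc. best-responds to each possible Novax move:
- V: Labs Inc. compares 3, 6, 9, 4 and picks R2; Novax would get 0.
- W: Labs Inc. compares 10, 8, 8, 8 and picks R0; Novax would get 10.
- X: Labs Inc. compares 1, 7, 1, 3 and picks R1; Novax would get 3.
- Y: Labs Inc. compares 4, 1, 7, 11 and picks R3; Novax would get 6.
- Z: Labs Inc. compares 7, 8, 11, 9 and picks R2; Novax would get 2.
Among 0, 10, 3, 6, 2, the best is 10 at W. Subgame-perfect outcome: (R0, W) with payoffs (10, 10).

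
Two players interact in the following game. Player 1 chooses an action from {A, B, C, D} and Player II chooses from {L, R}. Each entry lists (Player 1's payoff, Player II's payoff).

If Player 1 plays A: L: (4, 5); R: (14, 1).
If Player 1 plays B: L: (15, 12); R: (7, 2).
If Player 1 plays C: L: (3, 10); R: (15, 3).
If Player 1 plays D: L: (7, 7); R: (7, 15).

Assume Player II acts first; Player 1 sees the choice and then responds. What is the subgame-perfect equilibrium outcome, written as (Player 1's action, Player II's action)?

Backward induction with Player II moving first.
- L: Player 1 compares 4, 15, 3, 7 and picks B; Player II would get 12.
- R: Player 1 compares 14, 7, 15, 7 and picks C; Player II would get 3.
Player II's induced payoffs are 12, 3, so Player II commits to L. Subgame-perfect outcome: (B, L) with payoffs (15, 12).

(B, L)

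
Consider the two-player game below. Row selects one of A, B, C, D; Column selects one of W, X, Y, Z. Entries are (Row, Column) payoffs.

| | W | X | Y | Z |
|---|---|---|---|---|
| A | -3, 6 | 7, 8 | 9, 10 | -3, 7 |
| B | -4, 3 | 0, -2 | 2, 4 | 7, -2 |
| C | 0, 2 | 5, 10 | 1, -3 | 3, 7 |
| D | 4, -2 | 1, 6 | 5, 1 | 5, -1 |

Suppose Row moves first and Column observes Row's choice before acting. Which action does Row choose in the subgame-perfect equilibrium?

Backward induction with Row moving first.
- A: Column compares 6, 8, 10, 7 and picks Y; Row would get 9.
- B: Column compares 3, -2, 4, -2 and picks Y; Row would get 2.
- C: Column compares 2, 10, -3, 7 and picks X; Row would get 5.
- D: Column compares -2, 6, 1, -1 and picks X; Row would get 1.
Among 9, 2, 5, 1, the best is 9 at A. Subgame-perfect outcome: (A, Y) with payoffs (9, 10).

A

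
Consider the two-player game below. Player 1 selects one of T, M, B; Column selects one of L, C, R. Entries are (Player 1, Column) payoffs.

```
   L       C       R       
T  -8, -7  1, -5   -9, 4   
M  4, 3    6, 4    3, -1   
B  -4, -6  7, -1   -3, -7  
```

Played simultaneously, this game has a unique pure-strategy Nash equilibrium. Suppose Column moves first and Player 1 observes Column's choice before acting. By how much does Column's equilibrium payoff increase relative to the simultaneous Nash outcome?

4

Player 1 best-responds to each possible Column move:
- L: BR = M, leader payoff 3.
- C: BR = B, leader payoff -1.
- R: BR = M, leader payoff -1.
Among 3, -1, -1, the best is 3 at L. Subgame-perfect outcome: (M, L) with payoffs (4, 3).
For the simultaneous game, intersect best replies.
Player 1's best replies: L→M; C→B; R→M.
Column's best replies: T→R; M→C; B→C.
The unique mutual best reply is (B, C), giving (7, -1).
Column's commitment gain: 3 − -1 = 4.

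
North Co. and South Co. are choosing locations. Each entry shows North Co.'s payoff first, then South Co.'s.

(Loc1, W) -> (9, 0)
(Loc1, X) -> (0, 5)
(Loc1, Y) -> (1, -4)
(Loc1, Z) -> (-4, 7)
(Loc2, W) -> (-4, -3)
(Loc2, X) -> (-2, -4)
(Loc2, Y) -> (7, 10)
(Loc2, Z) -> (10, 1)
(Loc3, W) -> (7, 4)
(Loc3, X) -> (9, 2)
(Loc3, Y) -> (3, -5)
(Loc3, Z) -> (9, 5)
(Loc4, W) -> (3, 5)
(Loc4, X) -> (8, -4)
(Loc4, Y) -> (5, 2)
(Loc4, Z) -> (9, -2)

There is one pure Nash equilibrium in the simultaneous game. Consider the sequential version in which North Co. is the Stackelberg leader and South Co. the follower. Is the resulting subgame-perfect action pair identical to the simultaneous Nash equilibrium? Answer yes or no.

Solve by backward induction (North Co. leads).
- Loc1 → South Co. plays Z (best of 0, 5, -4, 7); North Co. gets -4.
- Loc2 → South Co. plays Y (best of -3, -4, 10, 1); North Co. gets 7.
- Loc3 → South Co. plays Z (best of 4, 2, -5, 5); North Co. gets 9.
- Loc4 → South Co. plays W (best of 5, -4, 2, -2); North Co. gets 3.
North Co.'s induced payoffs are -4, 7, 9, 3, so North Co. commits to Loc3. Subgame-perfect outcome: (Loc3, Z) with payoffs (9, 5).
For the simultaneous game, intersect best replies.
North Co.'s best replies: W→Loc1; X→Loc3; Y→Loc2; Z→Loc2.
South Co.'s best replies: Loc1→Z; Loc2→Y; Loc3→Z; Loc4→W.
The unique mutual best reply is (Loc2, Y), giving (7, 10).
Sequential outcome (Loc3, Z) differs from the Nash profile (Loc2, Y).

no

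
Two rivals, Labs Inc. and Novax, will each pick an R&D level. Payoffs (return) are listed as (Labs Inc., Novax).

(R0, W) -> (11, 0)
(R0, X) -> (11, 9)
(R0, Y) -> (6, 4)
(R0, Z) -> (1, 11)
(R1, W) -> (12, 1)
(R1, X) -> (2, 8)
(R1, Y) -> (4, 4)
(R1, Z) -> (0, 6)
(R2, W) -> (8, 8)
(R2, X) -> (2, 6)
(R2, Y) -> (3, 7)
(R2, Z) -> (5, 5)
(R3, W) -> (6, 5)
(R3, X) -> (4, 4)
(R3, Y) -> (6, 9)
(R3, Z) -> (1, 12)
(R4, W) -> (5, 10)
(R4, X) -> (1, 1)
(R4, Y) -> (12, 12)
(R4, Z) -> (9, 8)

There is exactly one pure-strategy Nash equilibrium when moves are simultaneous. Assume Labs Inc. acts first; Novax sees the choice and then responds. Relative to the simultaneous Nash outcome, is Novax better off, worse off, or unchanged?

Solve by backward induction (Labs Inc. leads).
- R0: BR = Z, leader payoff 1.
- R1: BR = X, leader payoff 2.
- R2: BR = W, leader payoff 8.
- R3: BR = Z, leader payoff 1.
- R4: BR = Y, leader payoff 12.
Labs Inc.'s induced payoffs are 1, 2, 8, 1, 12, so Labs Inc. commits to R4. Subgame-perfect outcome: (R4, Y) with payoffs (12, 12).
For the simultaneous game, intersect best replies.
Labs Inc.'s best replies: W→R1; X→R0; Y→R4; Z→R4.
Novax's best replies: R0→Z; R1→X; R2→W; R3→Z; R4→Y.
The unique mutual best reply is (R4, Y), giving (12, 12).
Novax earns 12 sequentially versus 12 at the Nash outcome: unchanged.

unchanged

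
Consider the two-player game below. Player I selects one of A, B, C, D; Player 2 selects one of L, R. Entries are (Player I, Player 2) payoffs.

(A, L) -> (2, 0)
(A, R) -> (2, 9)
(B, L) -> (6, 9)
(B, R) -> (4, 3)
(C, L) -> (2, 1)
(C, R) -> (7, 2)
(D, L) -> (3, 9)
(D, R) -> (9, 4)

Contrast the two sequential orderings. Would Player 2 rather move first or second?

If Player I leads: Player 2's best replies are A→R, B→L, C→R, D→L; Player I's induced payoffs 2, 6, 7, 3; outcome (C, R), payoffs (7, 2).
If Player 2 leads: Player I's best replies are L→B, R→D; Player 2's induced payoffs 9, 4; outcome (B, L), payoffs (6, 9).
Player 2 gets 9 moving first and 2 moving second, so Player 2 prefers to move first.

first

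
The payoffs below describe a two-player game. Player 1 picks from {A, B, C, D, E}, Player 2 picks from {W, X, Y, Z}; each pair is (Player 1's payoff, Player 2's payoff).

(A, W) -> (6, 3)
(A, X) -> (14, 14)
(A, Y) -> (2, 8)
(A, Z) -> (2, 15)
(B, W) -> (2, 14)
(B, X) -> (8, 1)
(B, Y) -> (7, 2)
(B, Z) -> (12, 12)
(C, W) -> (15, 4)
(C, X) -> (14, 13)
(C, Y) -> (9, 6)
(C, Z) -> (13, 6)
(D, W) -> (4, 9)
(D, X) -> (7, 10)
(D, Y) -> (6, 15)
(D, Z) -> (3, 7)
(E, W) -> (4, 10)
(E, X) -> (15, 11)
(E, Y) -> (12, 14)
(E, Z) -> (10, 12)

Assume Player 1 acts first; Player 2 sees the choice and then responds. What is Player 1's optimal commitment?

C

Work backward from Player 2's decision.
- A: Player 2 compares 3, 14, 8, 15 and picks Z; Player 1 would get 2.
- B: Player 2 compares 14, 1, 2, 12 and picks W; Player 1 would get 2.
- C: Player 2 compares 4, 13, 6, 6 and picks X; Player 1 would get 14.
- D: Player 2 compares 9, 10, 15, 7 and picks Y; Player 1 would get 6.
- E: Player 2 compares 10, 11, 14, 12 and picks Y; Player 1 would get 12.
Maximizing over 2, 2, 14, 6, 12, Player 1 chooses C. Subgame-perfect outcome: (C, X) with payoffs (14, 13).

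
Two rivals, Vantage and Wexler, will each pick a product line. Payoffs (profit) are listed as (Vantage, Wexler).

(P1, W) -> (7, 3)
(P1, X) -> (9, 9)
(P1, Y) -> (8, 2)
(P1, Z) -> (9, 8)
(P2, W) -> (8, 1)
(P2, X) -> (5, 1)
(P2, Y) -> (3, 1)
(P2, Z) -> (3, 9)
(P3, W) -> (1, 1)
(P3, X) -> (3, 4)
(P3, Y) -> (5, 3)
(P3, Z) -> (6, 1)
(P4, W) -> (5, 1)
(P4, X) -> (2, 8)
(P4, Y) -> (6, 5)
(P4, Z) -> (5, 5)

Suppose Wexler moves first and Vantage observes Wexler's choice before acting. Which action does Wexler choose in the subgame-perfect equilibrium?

X

Work backward from Vantage's decision.
- W → Vantage plays P2 (best of 7, 8, 1, 5); Wexler gets 1.
- X → Vantage plays P1 (best of 9, 5, 3, 2); Wexler gets 9.
- Y → Vantage plays P1 (best of 8, 3, 5, 6); Wexler gets 2.
- Z → Vantage plays P1 (best of 9, 3, 6, 5); Wexler gets 8.
Among 1, 9, 2, 8, the best is 9 at X. Subgame-perfect outcome: (P1, X) with payoffs (9, 9).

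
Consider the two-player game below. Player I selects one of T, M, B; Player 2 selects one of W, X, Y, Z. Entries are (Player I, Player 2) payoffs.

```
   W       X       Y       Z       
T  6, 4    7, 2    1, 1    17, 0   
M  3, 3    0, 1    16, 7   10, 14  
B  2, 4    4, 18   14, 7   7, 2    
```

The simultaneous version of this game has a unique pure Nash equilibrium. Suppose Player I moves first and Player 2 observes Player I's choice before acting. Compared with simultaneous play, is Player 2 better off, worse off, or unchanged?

better off

Solve by backward induction (Player I leads).
- T: BR = W, leader payoff 6.
- M: BR = Z, leader payoff 10.
- B: BR = X, leader payoff 4.
Player I's induced payoffs are 6, 10, 4, so Player I commits to M. Subgame-perfect outcome: (M, Z) with payoffs (10, 14).
For the simultaneous game, intersect best replies.
Player I's best replies: W→T; X→T; Y→M; Z→T.
Player 2's best replies: T→W; M→Z; B→X.
The unique mutual best reply is (T, W), giving (6, 4).
Player 2 earns 14 sequentially versus 4 at the Nash outcome: better off.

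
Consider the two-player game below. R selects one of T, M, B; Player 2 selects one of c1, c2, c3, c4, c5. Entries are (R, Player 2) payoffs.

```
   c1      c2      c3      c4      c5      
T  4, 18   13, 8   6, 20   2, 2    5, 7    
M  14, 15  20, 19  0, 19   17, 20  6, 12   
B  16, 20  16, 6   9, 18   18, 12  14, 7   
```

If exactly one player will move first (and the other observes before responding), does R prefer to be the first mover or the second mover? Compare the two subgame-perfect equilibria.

first

If R leads: Player 2's best replies are T→c3, M→c4, B→c1; R's induced payoffs 6, 17, 16; outcome (M, c4), payoffs (17, 20).
If Player 2 leads: R's best replies are c1→B, c2→M, c3→B, c4→B, c5→B; Player 2's induced payoffs 20, 19, 18, 12, 7; outcome (B, c1), payoffs (16, 20).
R gets 17 moving first and 16 moving second, so R prefers to move first.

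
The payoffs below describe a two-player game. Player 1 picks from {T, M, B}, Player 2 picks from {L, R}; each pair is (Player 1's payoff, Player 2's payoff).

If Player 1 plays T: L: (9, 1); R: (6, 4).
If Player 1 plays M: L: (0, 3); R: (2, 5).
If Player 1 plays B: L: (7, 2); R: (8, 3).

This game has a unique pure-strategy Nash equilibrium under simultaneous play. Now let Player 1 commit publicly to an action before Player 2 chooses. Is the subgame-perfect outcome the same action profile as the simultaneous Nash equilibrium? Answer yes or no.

yes

Player 2 best-responds to each possible Player 1 move:
- T: Player 2 compares 1, 4 and picks R; Player 1 would get 6.
- M: Player 2 compares 3, 5 and picks R; Player 1 would get 2.
- B: Player 2 compares 2, 3 and picks R; Player 1 would get 8.
Maximizing over 6, 2, 8, Player 1 chooses B. Subgame-perfect outcome: (B, R) with payoffs (8, 3).
For the simultaneous game, intersect best replies.
Player 1's best replies: L→T; R→B.
Player 2's best replies: T→R; M→R; B→R.
The unique mutual best reply is (B, R), giving (8, 3).
Sequential outcome (B, R) coincides with the Nash profile (B, R).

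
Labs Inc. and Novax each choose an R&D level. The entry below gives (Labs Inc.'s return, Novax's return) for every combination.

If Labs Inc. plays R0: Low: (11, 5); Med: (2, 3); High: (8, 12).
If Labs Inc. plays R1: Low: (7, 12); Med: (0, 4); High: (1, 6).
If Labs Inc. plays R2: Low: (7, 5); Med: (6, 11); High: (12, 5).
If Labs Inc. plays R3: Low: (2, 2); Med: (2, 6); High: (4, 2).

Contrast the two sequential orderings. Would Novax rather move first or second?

second

If Labs Inc. leads: Novax's best replies are R0→High, R1→Low, R2→Med, R3→Med; Labs Inc.'s induced payoffs 8, 7, 6, 2; outcome (R0, High), payoffs (8, 12).
If Novax leads: Labs Inc.'s best replies are Low→R0, Med→R2, High→R2; Novax's induced payoffs 5, 11, 5; outcome (R2, Med), payoffs (6, 11).
Novax gets 11 moving first and 12 moving second, so Novax prefers to move second.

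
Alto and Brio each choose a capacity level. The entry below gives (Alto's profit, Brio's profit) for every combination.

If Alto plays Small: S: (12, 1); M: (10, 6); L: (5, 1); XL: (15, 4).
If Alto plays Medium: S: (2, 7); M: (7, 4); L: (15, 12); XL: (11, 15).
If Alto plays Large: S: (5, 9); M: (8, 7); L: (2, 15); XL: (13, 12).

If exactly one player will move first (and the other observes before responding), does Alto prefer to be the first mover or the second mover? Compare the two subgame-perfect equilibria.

If Alto leads: Brio's best replies are Small→M, Medium→XL, Large→L; Alto's induced payoffs 10, 11, 2; outcome (Medium, XL), payoffs (11, 15).
If Brio leads: Alto's best replies are S→Small, M→Small, L→Medium, XL→Small; Brio's induced payoffs 1, 6, 12, 4; outcome (Medium, L), payoffs (15, 12).
Alto gets 11 moving first and 15 moving second, so Alto prefers to move second.

second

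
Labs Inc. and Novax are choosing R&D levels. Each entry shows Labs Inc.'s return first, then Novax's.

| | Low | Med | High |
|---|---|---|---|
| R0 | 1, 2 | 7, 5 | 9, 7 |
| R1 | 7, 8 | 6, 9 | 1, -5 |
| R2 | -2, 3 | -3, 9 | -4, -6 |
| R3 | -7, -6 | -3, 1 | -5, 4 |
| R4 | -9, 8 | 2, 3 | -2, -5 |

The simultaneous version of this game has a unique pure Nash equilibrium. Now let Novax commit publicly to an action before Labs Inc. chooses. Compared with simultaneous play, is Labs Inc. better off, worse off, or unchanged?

worse off

Backward induction with Novax moving first.
- Low: BR = R1, leader payoff 8.
- Med: BR = R0, leader payoff 5.
- High: BR = R0, leader payoff 7.
Maximizing over 8, 5, 7, Novax chooses Low. Subgame-perfect outcome: (R1, Low) with payoffs (7, 8).
Now find the simultaneous Nash equilibrium.
Labs Inc.'s best replies: Low→R1; Med→R0; High→R0.
Novax's best replies: R0→High; R1→Med; R2→Med; R3→High; R4→Low.
Only (R0, High) has each player best-responding; Nash payoffs (9, 7).
Labs Inc. earns 7 sequentially versus 9 at the Nash outcome: worse off.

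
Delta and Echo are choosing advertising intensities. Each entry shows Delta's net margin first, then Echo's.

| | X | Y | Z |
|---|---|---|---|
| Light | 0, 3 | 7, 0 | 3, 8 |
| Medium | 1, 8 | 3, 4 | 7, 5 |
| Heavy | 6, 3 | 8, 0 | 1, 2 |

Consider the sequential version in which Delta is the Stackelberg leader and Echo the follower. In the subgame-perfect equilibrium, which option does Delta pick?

Backward induction with Delta moving first.
- Light: BR = Z, leader payoff 3.
- Medium: BR = X, leader payoff 1.
- Heavy: BR = X, leader payoff 6.
Among 3, 1, 6, the best is 6 at Heavy. Subgame-perfect outcome: (Heavy, X) with payoffs (6, 3).

Heavy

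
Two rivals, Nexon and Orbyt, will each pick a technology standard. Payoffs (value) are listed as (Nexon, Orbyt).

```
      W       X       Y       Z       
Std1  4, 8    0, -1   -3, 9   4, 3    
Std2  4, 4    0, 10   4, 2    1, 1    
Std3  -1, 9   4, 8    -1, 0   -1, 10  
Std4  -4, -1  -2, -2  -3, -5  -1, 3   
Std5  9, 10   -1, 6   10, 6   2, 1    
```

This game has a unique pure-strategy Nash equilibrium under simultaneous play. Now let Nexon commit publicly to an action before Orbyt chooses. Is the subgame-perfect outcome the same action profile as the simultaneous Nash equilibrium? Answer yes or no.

Orbyt best-responds to each possible Nexon move:
- Std1: Orbyt compares 8, -1, 9, 3 and picks Y; Nexon would get -3.
- Std2: Orbyt compares 4, 10, 2, 1 and picks X; Nexon would get 0.
- Std3: Orbyt compares 9, 8, 0, 10 and picks Z; Nexon would get -1.
- Std4: Orbyt compares -1, -2, -5, 3 and picks Z; Nexon would get -1.
- Std5: Orbyt compares 10, 6, 6, 1 and picks W; Nexon would get 9.
Maximizing over -3, 0, -1, -1, 9, Nexon chooses Std5. Subgame-perfect outcome: (Std5, W) with payoffs (9, 10).
For the simultaneous game, intersect best replies.
Nexon's best replies: W→Std5; X→Std3; Y→Std5; Z→Std1.
Orbyt's best replies: Std1→Y; Std2→X; Std3→Z; Std4→Z; Std5→W.
The unique mutual best reply is (Std5, W), giving (9, 10).
Sequential outcome (Std5, W) coincides with the Nash profile (Std5, W).

yes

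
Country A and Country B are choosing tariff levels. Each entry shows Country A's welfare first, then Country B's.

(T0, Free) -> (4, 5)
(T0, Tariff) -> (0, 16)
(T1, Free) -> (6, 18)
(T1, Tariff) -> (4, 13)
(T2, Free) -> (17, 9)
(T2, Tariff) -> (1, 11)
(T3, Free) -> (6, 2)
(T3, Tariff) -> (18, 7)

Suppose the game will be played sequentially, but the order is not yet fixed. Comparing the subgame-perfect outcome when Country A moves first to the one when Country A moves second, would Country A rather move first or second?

If Country A leads: Country B's best replies are T0→Tariff, T1→Free, T2→Tariff, T3→Tariff; Country A's induced payoffs 0, 6, 1, 18; outcome (T3, Tariff), payoffs (18, 7).
If Country B leads: Country A's best replies are Free→T2, Tariff→T3; Country B's induced payoffs 9, 7; outcome (T2, Free), payoffs (17, 9).
Country A gets 18 moving first and 17 moving second, so Country A prefers to move first.

first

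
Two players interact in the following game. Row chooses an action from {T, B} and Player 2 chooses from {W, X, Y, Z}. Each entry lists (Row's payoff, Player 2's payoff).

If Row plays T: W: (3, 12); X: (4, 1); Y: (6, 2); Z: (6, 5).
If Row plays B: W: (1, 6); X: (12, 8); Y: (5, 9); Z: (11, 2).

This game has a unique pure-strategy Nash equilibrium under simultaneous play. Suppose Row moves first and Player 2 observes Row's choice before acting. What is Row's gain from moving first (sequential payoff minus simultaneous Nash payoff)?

2

Player 2 best-responds to each possible Row move:
- T → Player 2 plays W (best of 12, 1, 2, 5); Row gets 3.
- B → Player 2 plays Y (best of 6, 8, 9, 2); Row gets 5.
Maximizing over 3, 5, Row chooses B. Subgame-perfect outcome: (B, Y) with payoffs (5, 9).
For the simultaneous game, intersect best replies.
Row's best replies: W→T; X→B; Y→T; Z→B.
Player 2's best replies: T→W; B→Y.
Only (T, W) has each player best-responding; Nash payoffs (3, 12).
Row's commitment gain: 5 − 3 = 2.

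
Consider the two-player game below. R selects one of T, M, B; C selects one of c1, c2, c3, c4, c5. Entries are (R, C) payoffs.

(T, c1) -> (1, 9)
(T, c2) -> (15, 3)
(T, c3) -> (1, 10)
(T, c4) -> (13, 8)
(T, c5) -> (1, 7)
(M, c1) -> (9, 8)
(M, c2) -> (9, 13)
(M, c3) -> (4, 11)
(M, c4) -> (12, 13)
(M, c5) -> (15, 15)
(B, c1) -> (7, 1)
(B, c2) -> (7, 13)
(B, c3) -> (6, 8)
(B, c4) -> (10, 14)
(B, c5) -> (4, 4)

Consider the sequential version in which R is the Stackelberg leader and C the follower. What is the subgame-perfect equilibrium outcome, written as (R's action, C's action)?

C best-responds to each possible R move:
- T: C compares 9, 3, 10, 8, 7 and picks c3; R would get 1.
- M: C compares 8, 13, 11, 13, 15 and picks c5; R would get 15.
- B: C compares 1, 13, 8, 14, 4 and picks c4; R would get 10.
Maximizing over 1, 15, 10, R chooses M. Subgame-perfect outcome: (M, c5) with payoffs (15, 15).

(M, c5)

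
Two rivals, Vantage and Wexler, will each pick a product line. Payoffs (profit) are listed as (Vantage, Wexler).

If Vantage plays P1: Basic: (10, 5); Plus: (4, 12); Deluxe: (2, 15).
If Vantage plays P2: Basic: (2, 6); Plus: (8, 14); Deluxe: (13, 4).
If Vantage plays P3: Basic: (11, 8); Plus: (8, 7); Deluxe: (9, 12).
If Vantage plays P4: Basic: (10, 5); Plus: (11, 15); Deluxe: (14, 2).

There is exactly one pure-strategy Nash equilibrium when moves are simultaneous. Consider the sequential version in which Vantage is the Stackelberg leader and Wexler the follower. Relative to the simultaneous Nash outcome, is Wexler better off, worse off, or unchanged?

Wexler best-responds to each possible Vantage move:
- P1 → Wexler plays Deluxe (best of 5, 12, 15); Vantage gets 2.
- P2 → Wexler plays Plus (best of 6, 14, 4); Vantage gets 8.
- P3 → Wexler plays Deluxe (best of 8, 7, 12); Vantage gets 9.
- P4 → Wexler plays Plus (best of 5, 15, 2); Vantage gets 11.
Maximizing over 2, 8, 9, 11, Vantage chooses P4. Subgame-perfect outcome: (P4, Plus) with payoffs (11, 15).
For the simultaneous game, intersect best replies.
Vantage's best replies: Basic→P3; Plus→P4; Deluxe→P4.
Wexler's best replies: P1→Deluxe; P2→Plus; P3→Deluxe; P4→Plus.
The unique mutual best reply is (P4, Plus), giving (11, 15).
Wexler earns 15 sequentially versus 15 at the Nash outcome: unchanged.

unchanged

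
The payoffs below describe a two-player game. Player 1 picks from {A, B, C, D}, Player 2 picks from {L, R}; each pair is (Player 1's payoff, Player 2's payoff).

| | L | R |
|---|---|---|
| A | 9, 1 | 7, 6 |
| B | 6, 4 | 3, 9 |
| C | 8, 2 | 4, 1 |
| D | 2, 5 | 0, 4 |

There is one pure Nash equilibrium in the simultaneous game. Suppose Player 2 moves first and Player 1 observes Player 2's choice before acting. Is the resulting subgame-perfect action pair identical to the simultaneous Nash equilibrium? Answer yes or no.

Solve by backward induction (Player 2 leads).
- L: BR = A, leader payoff 1.
- R: BR = A, leader payoff 6.
Player 2's induced payoffs are 1, 6, so Player 2 commits to R. Subgame-perfect outcome: (A, R) with payoffs (7, 6).
Now find the simultaneous Nash equilibrium.
Player 1's best replies: L→A; R→A.
Player 2's best replies: A→R; B→R; C→L; D→L.
Only (A, R) has each player best-responding; Nash payoffs (7, 6).
Sequential outcome (A, R) coincides with the Nash profile (A, R).

yes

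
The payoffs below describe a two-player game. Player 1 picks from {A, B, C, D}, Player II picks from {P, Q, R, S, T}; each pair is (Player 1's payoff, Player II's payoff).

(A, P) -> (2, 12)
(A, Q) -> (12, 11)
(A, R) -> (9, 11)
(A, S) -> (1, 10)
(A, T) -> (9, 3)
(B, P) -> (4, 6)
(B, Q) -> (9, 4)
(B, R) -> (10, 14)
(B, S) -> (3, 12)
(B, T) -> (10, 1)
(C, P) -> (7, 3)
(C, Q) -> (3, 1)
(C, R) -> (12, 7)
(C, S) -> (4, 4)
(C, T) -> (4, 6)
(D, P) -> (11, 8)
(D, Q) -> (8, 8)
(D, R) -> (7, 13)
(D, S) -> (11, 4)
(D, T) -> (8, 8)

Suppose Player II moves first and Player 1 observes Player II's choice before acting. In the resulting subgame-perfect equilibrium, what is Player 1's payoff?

Player 1 best-responds to each possible Player II move:
- P: BR = D, leader payoff 8.
- Q: BR = A, leader payoff 11.
- R: BR = C, leader payoff 7.
- S: BR = D, leader payoff 4.
- T: BR = B, leader payoff 1.
Player II's induced payoffs are 8, 11, 7, 4, 1, so Player II commits to Q. Subgame-perfect outcome: (A, Q) with payoffs (12, 11).

12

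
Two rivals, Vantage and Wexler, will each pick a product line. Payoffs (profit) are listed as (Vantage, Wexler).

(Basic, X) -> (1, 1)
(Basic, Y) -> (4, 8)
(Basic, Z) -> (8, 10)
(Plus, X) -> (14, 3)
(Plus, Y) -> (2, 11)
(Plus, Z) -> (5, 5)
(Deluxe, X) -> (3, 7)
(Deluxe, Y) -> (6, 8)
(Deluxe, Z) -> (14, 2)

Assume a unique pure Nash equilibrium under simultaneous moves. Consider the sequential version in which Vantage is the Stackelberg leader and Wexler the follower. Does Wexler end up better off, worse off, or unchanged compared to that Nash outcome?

better off

Backward induction with Vantage moving first.
- Basic: Wexler compares 1, 8, 10 and picks Z; Vantage would get 8.
- Plus: Wexler compares 3, 11, 5 and picks Y; Vantage would get 2.
- Deluxe: Wexler compares 7, 8, 2 and picks Y; Vantage would get 6.
Maximizing over 8, 2, 6, Vantage chooses Basic. Subgame-perfect outcome: (Basic, Z) with payoffs (8, 10).
Now find the simultaneous Nash equilibrium.
Vantage's best replies: X→Plus; Y→Deluxe; Z→Deluxe.
Wexler's best replies: Basic→Z; Plus→Y; Deluxe→Y.
Only (Deluxe, Y) has each player best-responding; Nash payoffs (6, 8).
Wexler earns 10 sequentially versus 8 at the Nash outcome: better off.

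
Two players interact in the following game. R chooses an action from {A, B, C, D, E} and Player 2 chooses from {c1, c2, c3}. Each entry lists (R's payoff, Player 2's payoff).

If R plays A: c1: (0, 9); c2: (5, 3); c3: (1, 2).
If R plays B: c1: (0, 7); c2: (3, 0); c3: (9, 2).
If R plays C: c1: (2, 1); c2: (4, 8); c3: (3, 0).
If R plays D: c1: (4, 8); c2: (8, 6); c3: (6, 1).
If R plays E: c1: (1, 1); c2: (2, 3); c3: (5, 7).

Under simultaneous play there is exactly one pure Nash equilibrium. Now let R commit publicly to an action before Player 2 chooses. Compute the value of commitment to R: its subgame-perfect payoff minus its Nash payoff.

Solve by backward induction (R leads).
- A: Player 2 compares 9, 3, 2 and picks c1; R would get 0.
- B: Player 2 compares 7, 0, 2 and picks c1; R would get 0.
- C: Player 2 compares 1, 8, 0 and picks c2; R would get 4.
- D: Player 2 compares 8, 6, 1 and picks c1; R would get 4.
- E: Player 2 compares 1, 3, 7 and picks c3; R would get 5.
R's induced payoffs are 0, 0, 4, 4, 5, so R commits to E. Subgame-perfect outcome: (E, c3) with payoffs (5, 7).
Under simultaneous play:
R's best replies: c1→D; c2→D; c3→B.
Player 2's best replies: A→c1; B→c1; C→c2; D→c1; E→c3.
Only (D, c1) has each player best-responding; Nash payoffs (4, 8).
R's commitment gain: 5 − 4 = 1.

1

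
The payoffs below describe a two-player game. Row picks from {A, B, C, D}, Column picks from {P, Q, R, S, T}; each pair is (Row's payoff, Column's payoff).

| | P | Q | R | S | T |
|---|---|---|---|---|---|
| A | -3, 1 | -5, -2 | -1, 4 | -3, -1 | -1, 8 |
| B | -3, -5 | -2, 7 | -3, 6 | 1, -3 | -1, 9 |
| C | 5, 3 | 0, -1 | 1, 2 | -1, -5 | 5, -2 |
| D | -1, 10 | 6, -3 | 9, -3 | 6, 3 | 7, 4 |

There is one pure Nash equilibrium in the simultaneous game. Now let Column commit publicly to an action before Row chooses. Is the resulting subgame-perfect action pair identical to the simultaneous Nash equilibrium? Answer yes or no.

no

Backward induction with Column moving first.
- P: BR = C, leader payoff 3.
- Q: BR = D, leader payoff -3.
- R: BR = D, leader payoff -3.
- S: BR = D, leader payoff 3.
- T: BR = D, leader payoff 4.
Among 3, -3, -3, 3, 4, the best is 4 at T. Subgame-perfect outcome: (D, T) with payoffs (7, 4).
Under simultaneous play:
Row's best replies: P→C; Q→D; R→D; S→D; T→D.
Column's best replies: A→T; B→T; C→P; D→P.
The unique mutual best reply is (C, P), giving (5, 3).
Sequential outcome (D, T) differs from the Nash profile (C, P).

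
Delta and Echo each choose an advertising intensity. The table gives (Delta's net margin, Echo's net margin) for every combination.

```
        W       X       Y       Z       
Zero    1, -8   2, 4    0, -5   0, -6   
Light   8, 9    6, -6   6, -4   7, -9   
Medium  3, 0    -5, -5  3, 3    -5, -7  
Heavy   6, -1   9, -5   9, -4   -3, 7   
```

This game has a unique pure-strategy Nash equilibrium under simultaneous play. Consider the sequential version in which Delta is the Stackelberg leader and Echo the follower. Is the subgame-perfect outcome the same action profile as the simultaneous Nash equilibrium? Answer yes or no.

yes

Echo best-responds to each possible Delta move:
- Zero: BR = X, leader payoff 2.
- Light: BR = W, leader payoff 8.
- Medium: BR = Y, leader payoff 3.
- Heavy: BR = Z, leader payoff -3.
Maximizing over 2, 8, 3, -3, Delta chooses Light. Subgame-perfect outcome: (Light, W) with payoffs (8, 9).
For the simultaneous game, intersect best replies.
Delta's best replies: W→Light; X→Heavy; Y→Heavy; Z→Light.
Echo's best replies: Zero→X; Light→W; Medium→Y; Heavy→Z.
Only (Light, W) has each player best-responding; Nash payoffs (8, 9).
Sequential outcome (Light, W) coincides with the Nash profile (Light, W).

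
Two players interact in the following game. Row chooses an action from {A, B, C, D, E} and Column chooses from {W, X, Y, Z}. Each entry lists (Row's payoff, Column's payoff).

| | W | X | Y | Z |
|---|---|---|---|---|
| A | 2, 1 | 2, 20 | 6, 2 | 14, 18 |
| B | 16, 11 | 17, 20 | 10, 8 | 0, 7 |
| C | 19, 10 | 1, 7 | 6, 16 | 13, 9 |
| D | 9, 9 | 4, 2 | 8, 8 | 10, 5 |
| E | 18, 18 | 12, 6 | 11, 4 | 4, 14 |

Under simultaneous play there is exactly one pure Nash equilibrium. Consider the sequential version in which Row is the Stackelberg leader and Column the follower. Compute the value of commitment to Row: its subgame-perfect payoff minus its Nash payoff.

1

Work backward from Column's decision.
- A: Column compares 1, 20, 2, 18 and picks X; Row would get 2.
- B: Column compares 11, 20, 8, 7 and picks X; Row would get 17.
- C: Column compares 10, 7, 16, 9 and picks Y; Row would get 6.
- D: Column compares 9, 2, 8, 5 and picks W; Row would get 9.
- E: Column compares 18, 6, 4, 14 and picks W; Row would get 18.
Among 2, 17, 6, 9, 18, the best is 18 at E. Subgame-perfect outcome: (E, W) with payoffs (18, 18).
Now find the simultaneous Nash equilibrium.
Row's best replies: W→C; X→B; Y→E; Z→A.
Column's best replies: A→X; B→X; C→Y; D→W; E→W.
Only (B, X) has each player best-responding; Nash payoffs (17, 20).
Row's commitment gain: 18 − 17 = 1.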